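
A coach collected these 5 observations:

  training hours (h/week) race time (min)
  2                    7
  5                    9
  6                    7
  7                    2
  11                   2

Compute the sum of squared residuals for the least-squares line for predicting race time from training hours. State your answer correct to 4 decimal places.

19.6075

n = 5, Σx = 31, Σy = 27, Σxy = 137, Σx² = 235, Σy² = 187
Sxx = Σx² − (Σx)²/n = 235 − 192.2 = 42.8
Sxy = Σxy − (Σx)(Σy)/n = 137 − 167.4 = -30.4
Syy = Σy² − (Σy)²/n = 187 − 145.8 = 41.2
b = Sxy/Sxx = -30.4/42.8 = -0.710280
SSE = Syy − b·Sxy = 41.2 − (-0.710280)·(-30.4) = 19.607477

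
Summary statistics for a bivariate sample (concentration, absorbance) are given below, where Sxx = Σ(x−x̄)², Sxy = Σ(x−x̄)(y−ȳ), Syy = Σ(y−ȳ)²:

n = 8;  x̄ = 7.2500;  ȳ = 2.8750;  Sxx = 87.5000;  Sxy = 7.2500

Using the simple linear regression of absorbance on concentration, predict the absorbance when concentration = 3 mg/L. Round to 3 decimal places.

2.523

b = Sxy/Sxx = 7.25/87.5 = 0.082857
a = ȳ − b·x̄ = 2.875 − 0.082857·7.25 = 2.274286
ŷ(3) = a + b·3 = 2.274286 + 0.082857·3 = 2.522857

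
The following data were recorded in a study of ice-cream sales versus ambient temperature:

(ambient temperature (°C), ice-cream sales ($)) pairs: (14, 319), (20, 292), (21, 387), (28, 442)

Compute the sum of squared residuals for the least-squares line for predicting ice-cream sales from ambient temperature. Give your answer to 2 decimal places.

5018.34

n = 4, Σx = 83, Σy = 1440, Σxy = 30809, Σx² = 1821, Σy² = 532158
Sxx = Σx² − (Σx)²/n = 1821 − 1722.25 = 98.75
Sxy = Σxy − (Σx)(Σy)/n = 30809 − 29880 = 929
Syy = Σy² − (Σy)²/n = 532158 − 518400 = 13758
b = Sxy/Sxx = 929/98.75 = 9.407595
SSE = Syy − b·Sxy = 13758 − 9.407595·929 = 5018.344304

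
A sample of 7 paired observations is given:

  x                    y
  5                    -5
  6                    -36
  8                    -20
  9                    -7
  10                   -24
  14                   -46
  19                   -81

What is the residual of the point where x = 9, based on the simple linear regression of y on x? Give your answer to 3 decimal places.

18.960

n = 7, Σx = 71, Σy = -219, Σxy = -2887, Σx² = 863
Sxx = Σx² − (Σx)²/n = 863 − 720.142857 = 142.857143
Sxy = Σxy − (Σx)(Σy)/n = -2887 − (-2221.285714) = -665.714286
b = Sxy/Sxx = -665.714286/142.857143 = -4.66
a = ȳ − b·x̄ = -31.285714 − (-4.66)·10.142857 = 15.98
ŷ(9) = 15.98 + (-4.66)·9 = -25.96
residual = y − ŷ = -7 − (-25.96) = 18.96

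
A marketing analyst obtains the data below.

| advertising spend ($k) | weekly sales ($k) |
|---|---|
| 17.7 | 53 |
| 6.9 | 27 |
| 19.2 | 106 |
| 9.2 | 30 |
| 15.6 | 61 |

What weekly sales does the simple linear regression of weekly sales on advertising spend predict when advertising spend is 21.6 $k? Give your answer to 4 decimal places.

n = 5, Σx = 68.6, Σy = 277, Σxy = 4387.2, Σx² = 1057.54
Sxx = Σx² − (Σx)²/n = 1057.54 − 941.192 = 116.348
Sxy = Σxy − (Σx)(Σy)/n = 4387.2 − 3800.44 = 586.76
b = Sxy/Sxx = 586.76/116.348 = 5.043146
a = ȳ − b·x̄ = 55.4 − 5.043146·13.72 = -13.791969
ŷ(21.6) = a + b·21.6 = -13.791969 + 5.043146·21.6 = 95.139994

95.1400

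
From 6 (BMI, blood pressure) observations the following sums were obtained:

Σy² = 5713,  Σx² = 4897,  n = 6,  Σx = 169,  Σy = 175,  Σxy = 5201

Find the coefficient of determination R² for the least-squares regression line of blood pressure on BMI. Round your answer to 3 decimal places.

Sxx = Σx² − (Σx)²/n = 4897 − 4760.166667 = 136.833333
Sxy = Σxy − (Σx)(Σy)/n = 5201 − 4929.166667 = 271.833333
Syy = Σy² − (Σy)²/n = 5713 − 5104.166667 = 608.833333
R² = Sxy²/(Sxx·Syy) = (271.833333)²/(136.833333·608.833333) = 0.886983

0.887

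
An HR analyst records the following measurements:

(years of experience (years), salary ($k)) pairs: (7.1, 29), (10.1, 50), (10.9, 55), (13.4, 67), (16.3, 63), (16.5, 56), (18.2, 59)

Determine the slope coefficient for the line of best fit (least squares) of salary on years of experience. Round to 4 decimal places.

n = 7, Σx = 92.5, Σy = 379, Σxy = 5232.9, Σx² = 1319.97
Sxx = Σx² − (Σx)²/n = 1319.97 − 1222.321429 = 97.648571
Sxy = Σxy − (Σx)(Σy)/n = 5232.9 − 5008.214286 = 224.685714
b = Sxy/Sxx = 224.685714/97.648571 = 2.300963

2.3010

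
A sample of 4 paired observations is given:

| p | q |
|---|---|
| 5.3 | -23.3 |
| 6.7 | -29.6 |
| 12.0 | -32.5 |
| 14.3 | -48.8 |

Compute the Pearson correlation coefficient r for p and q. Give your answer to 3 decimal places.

n = 4, Σx = 38.3, Σy = -134.2, Σxy = -1409.65, Σx² = 421.47, Σy² = 4856.74
Sxx = Σx² − (Σx)²/n = 421.47 − 366.7225 = 54.7475
Sxy = Σxy − (Σx)(Σy)/n = -1409.65 − (-1284.965) = -124.685
Syy = Σy² − (Σy)²/n = 4856.74 − 4502.41 = 354.33
r = Sxy/√(Sxx·Syy) = -124.685/√(19398.681675) = -124.685/139.279150 = -0.895217

-0.895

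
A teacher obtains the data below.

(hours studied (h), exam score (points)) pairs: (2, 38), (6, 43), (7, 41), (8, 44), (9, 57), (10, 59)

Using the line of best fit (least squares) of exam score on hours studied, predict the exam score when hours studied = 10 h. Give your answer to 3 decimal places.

54.650

n = 6, Σx = 42, Σy = 282, Σxy = 2076, Σx² = 334
Sxx = Σx² − (Σx)²/n = 334 − 294 = 40
Sxy = Σxy − (Σx)(Σy)/n = 2076 − 1974 = 102
b = Sxy/Sxx = 102/40 = 2.55
a = ȳ − b·x̄ = 47 − 2.55·7 = 29.15
ŷ(10) = a + b·10 = 29.15 + 2.55·10 = 54.65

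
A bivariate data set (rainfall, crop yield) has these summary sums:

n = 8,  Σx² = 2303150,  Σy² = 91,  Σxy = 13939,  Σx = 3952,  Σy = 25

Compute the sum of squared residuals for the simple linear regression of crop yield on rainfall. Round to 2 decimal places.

5.68

Sxx = Σx² − (Σx)²/n = 2303150 − 1952288 = 350862
Sxy = Σxy − (Σx)(Σy)/n = 13939 − 12350 = 1589
Syy = Σy² − (Σy)²/n = 91 − 78.125 = 12.875
b = Sxy/Sxx = 1589/350862 = 0.004529
SSE = Syy − b·Sxy = 12.875 − 0.004529·1589 = 5.678664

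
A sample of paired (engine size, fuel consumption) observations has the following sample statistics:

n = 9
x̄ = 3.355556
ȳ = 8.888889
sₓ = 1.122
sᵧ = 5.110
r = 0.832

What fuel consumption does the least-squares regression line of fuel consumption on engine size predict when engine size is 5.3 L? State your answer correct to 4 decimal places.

16.2568

b = r · sᵧ/sₓ = 0.832 · 5.11/1.122 = 3.789234
a = ȳ − b·x̄ = 8.888889 − 3.789234·3.355556 = -3.826096
ŷ(5.3) = a + b·5.3 = -3.826096 + 3.789234·5.3 = 16.256841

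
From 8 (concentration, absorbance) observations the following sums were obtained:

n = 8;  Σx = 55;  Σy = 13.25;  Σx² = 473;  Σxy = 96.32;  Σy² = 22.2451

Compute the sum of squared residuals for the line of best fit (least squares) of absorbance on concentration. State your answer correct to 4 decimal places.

0.0119

Sxx = Σx² − (Σx)²/n = 473 − 378.125 = 94.875
Sxy = Σxy − (Σx)(Σy)/n = 96.32 − 91.09375 = 5.22625
Syy = Σy² − (Σy)²/n = 22.2451 − 21.945312 = 0.299787
b = Sxy/Sxx = 5.22625/94.875 = 0.055086
SSE = Syy − b·Sxy = 0.299787 − 0.055086·5.22625 = 0.011896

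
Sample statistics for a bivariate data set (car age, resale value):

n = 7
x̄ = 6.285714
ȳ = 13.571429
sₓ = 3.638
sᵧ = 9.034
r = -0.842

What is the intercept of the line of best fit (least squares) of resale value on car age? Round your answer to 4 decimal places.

b = r · sᵧ/sₓ = -0.842 · 9.034/3.638 = -2.090882
a = ȳ − b·x̄ = 13.571429 − (-2.090882)·6.285714 = 26.714114

26.7141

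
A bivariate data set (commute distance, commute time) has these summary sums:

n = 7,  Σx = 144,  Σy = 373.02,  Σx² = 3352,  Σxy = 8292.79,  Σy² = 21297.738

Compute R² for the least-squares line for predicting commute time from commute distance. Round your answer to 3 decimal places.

Sxx = Σx² − (Σx)²/n = 3352 − 2962.285714 = 389.714286
Sxy = Σxy − (Σx)(Σy)/n = 8292.79 − 7673.554286 = 619.235714
Syy = Σy² − (Σy)²/n = 21297.738 − 19877.702914 = 1420.035086
R² = Sxy²/(Sxx·Syy) = (619.235714)²/(389.714286·1420.035086) = 0.692894

0.693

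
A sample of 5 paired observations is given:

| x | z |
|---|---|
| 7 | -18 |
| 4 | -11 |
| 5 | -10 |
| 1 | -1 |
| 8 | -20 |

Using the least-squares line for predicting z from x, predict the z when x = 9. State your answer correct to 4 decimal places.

n = 5, Σx = 25, Σy = -60, Σxy = -381, Σx² = 155
Sxx = Σx² − (Σx)²/n = 155 − 125 = 30
Sxy = Σxy − (Σx)(Σy)/n = -381 − (-300) = -81
b = Sxy/Sxx = -81/30 = -2.7
a = ȳ − b·x̄ = -12 − (-2.7)·5 = 1.5
ŷ(9) = a + b·9 = 1.5 + (-2.7)·9 = -22.8

-22.8000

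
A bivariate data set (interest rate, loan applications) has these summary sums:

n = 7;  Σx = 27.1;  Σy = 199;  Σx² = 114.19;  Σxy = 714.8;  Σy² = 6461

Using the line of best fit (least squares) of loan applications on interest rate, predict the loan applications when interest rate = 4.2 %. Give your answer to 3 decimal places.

26.458

Sxx = Σx² − (Σx)²/n = 114.19 − 104.915714 = 9.274286
Sxy = Σxy − (Σx)(Σy)/n = 714.8 − 770.414286 = -55.614286
b = Sxy/Sxx = -55.614286/9.274286 = -5.996611
a = ȳ − b·x̄ = 28.428571 − (-5.996611)·3.871429 = 51.644023
ŷ(4.2) = a + b·4.2 = 51.644023 + (-5.996611)·4.2 = 26.458256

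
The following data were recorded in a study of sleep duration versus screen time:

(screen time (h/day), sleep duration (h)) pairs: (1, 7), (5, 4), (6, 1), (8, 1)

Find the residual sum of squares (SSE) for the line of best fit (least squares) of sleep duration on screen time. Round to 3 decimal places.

n = 4, Σx = 20, Σy = 13, Σxy = 41, Σx² = 126, Σy² = 67
Sxx = Σx² − (Σx)²/n = 126 − 100 = 26
Sxy = Σxy − (Σx)(Σy)/n = 41 − 65 = -24
Syy = Σy² − (Σy)²/n = 67 − 42.25 = 24.75
b = Sxy/Sxx = -24/26 = -0.923077
SSE = Syy − b·Sxy = 24.75 − (-0.923077)·(-24) = 2.596154

2.596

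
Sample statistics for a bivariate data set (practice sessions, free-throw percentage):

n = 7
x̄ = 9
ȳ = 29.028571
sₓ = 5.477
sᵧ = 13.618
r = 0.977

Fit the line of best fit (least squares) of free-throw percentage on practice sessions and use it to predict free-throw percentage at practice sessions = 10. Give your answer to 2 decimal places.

b = r · sᵧ/sₓ = 0.977 · 13.618/5.477 = 2.429211
a = ȳ − b·x̄ = 29.028571 − 2.429211·9 = 7.165676
ŷ(10) = a + b·10 = 7.165676 + 2.429211·10 = 31.457782

31.46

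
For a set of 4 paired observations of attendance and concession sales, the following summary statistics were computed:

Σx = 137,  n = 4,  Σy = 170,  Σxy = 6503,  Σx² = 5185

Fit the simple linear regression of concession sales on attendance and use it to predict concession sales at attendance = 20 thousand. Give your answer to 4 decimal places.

22.8204

Sxx = Σx² − (Σx)²/n = 5185 − 4692.25 = 492.75
Sxy = Σxy − (Σx)(Σy)/n = 6503 − 5822.5 = 680.5
b = Sxy/Sxx = 680.5/492.75 = 1.381025
a = ȳ − b·x̄ = 42.5 − 1.381025·34.25 = -4.800101
ŷ(20) = a + b·20 = -4.800101 + 1.381025·20 = 22.820396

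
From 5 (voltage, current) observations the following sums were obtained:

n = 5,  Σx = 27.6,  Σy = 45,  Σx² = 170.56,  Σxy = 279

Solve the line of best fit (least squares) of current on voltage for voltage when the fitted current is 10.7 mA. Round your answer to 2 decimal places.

6.53

Sxx = Σx² − (Σx)²/n = 170.56 − 152.352 = 18.208
Sxy = Σxy − (Σx)(Σy)/n = 279 − 248.4 = 30.6
b = Sxy/Sxx = 30.6/18.208 = 1.680580
a = ȳ − b·x̄ = 9 − 1.680580·5.52 = -0.276801
Set a + b·x = 10.7: x = (10.7 − (-0.276801)) / 1.680580 = 6.531556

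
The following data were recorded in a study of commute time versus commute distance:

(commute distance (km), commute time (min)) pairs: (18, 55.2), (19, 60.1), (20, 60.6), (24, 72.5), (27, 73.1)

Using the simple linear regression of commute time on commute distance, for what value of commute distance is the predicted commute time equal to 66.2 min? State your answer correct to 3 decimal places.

22.530

n = 5, Σx = 108, Σy = 321.5, Σxy = 7061.2, Σx² = 2390
Sxx = Σx² − (Σx)²/n = 2390 − 2332.8 = 57.2
Sxy = Σxy − (Σx)(Σy)/n = 7061.2 − 6944.4 = 116.8
b = Sxy/Sxx = 116.8/57.2 = 2.041958
a = ȳ − b·x̄ = 64.3 − 2.041958·21.6 = 20.193706
Set a + b·x = 66.2: x = (66.2 − 20.193706) / 2.041958 = 22.530479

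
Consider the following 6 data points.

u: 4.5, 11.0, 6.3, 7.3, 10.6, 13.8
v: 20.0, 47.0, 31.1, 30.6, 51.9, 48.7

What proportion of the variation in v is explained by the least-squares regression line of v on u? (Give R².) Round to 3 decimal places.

0.851

n = 6, Σx = 53.5, Σy = 229.3, Σxy = 2248.51, Σx² = 537.03, Σy² = 9577.87
Sxx = Σx² − (Σx)²/n = 537.03 − 477.041667 = 59.988333
Sxy = Σxy − (Σx)(Σy)/n = 2248.51 − 2044.591667 = 203.918333
Syy = Σy² − (Σy)²/n = 9577.87 − 8763.081667 = 814.788333
R² = Sxy²/(Sxx·Syy) = (203.918333)²/(59.988333·814.788333) = 0.850748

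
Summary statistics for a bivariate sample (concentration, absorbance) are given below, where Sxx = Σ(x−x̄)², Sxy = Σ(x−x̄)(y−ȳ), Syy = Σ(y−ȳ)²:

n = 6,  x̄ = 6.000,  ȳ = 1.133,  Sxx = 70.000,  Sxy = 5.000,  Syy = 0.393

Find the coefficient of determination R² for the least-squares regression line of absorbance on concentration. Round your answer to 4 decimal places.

R² = Sxy²/(Sxx·Syy) = (5)²/(70·0.393) = 0.908760

0.9088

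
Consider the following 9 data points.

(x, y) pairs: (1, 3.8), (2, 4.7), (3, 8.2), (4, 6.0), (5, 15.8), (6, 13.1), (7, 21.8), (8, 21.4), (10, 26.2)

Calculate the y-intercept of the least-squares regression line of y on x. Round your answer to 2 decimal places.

n = 9, Σx = 46, Σy = 121, Σxy = 805.2, Σx² = 304
Sxx = Σx² − (Σx)²/n = 304 − 235.111111 = 68.888889
Sxy = Σxy − (Σx)(Σy)/n = 805.2 − 618.444444 = 186.755556
b = Sxy/Sxx = 186.755556/68.888889 = 2.710968
a = ȳ − b·x̄ = 13.444444 − 2.710968·5.111111 = -0.411613

-0.41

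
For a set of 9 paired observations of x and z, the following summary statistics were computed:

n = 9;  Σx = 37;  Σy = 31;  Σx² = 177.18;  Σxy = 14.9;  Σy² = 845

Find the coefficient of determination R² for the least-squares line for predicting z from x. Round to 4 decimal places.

0.6844

Sxx = Σx² − (Σx)²/n = 177.18 − 152.111111 = 25.068889
Sxy = Σxy − (Σx)(Σy)/n = 14.9 − 127.444444 = -112.544444
Syy = Σy² − (Σy)²/n = 845 − 106.777778 = 738.222222
R² = Sxy²/(Sxx·Syy) = (-112.544444)²/(25.068889·738.222222) = 0.684425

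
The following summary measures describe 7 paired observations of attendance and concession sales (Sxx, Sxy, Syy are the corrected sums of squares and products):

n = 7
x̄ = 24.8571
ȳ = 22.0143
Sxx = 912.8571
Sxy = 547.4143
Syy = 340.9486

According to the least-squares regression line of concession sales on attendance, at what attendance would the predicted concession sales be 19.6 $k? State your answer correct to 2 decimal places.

20.83

b = Sxy/Sxx = 547.4143/912.8571 = 0.599671
a = ȳ − b·x̄ = 22.0143 − 0.599671·24.8571 = 7.108208
Set a + b·x = 19.6: x = (19.6 − 7.108208) / 0.599671 = 20.831062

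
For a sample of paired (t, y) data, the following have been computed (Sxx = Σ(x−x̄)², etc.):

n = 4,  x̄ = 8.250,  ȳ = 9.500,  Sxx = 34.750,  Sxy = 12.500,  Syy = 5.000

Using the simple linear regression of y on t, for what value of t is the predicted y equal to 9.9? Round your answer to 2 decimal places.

9.36

b = Sxy/Sxx = 12.5/34.75 = 0.359712
a = ȳ − b·x̄ = 9.5 − 0.359712·8.25 = 6.532374
Set a + b·x = 9.9: x = (9.9 − 6.532374) / 0.359712 = 9.362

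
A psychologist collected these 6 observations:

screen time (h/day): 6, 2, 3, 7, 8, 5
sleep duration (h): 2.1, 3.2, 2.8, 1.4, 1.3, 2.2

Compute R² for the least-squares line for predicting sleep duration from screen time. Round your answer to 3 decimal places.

0.972

n = 6, Σx = 31, Σy = 13, Σxy = 58.6, Σx² = 187, Σy² = 30.98
Sxx = Σx² − (Σx)²/n = 187 − 160.166667 = 26.833333
Sxy = Σxy − (Σx)(Σy)/n = 58.6 − 67.166667 = -8.566667
Syy = Σy² − (Σy)²/n = 30.98 − 28.166667 = 2.813333
R² = Sxy²/(Sxx·Syy) = (-8.566667)²/(26.833333·2.813333) = 0.972138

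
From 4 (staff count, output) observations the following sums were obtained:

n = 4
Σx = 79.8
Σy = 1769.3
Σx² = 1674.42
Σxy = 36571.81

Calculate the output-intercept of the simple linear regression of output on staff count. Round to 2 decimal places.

133.85

Sxx = Σx² − (Σx)²/n = 1674.42 − 1592.01 = 82.41
Sxy = Σxy − (Σx)(Σy)/n = 36571.81 − 35297.535 = 1274.275
b = Sxy/Sxx = 1274.275/82.41 = 15.462626
a = ȳ − b·x̄ = 442.325 − 15.462626·19.95 = 133.845613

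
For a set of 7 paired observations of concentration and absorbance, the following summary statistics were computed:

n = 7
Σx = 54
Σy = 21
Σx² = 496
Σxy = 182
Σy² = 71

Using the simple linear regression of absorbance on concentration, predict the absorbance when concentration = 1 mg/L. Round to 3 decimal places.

Sxx = Σx² − (Σx)²/n = 496 − 416.571429 = 79.428571
Sxy = Σxy − (Σx)(Σy)/n = 182 − 162 = 20
b = Sxy/Sxx = 20/79.428571 = 0.251799
a = ȳ − b·x̄ = 3 − 0.251799·7.714286 = 1.057554
ŷ(1) = a + b·1 = 1.057554 + 0.251799·1 = 1.309353

1.309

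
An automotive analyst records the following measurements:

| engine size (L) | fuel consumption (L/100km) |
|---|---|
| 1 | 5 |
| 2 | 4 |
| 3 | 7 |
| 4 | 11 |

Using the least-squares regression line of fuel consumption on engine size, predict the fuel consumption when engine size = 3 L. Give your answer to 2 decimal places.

n = 4, Σx = 10, Σy = 27, Σxy = 78, Σx² = 30
Sxx = Σx² − (Σx)²/n = 30 − 25 = 5
Sxy = Σxy − (Σx)(Σy)/n = 78 − 67.5 = 10.5
b = Sxy/Sxx = 10.5/5 = 2.1
a = ȳ − b·x̄ = 6.75 − 2.1·2.5 = 1.5
ŷ(3) = a + b·3 = 1.5 + 2.1·3 = 7.8

7.80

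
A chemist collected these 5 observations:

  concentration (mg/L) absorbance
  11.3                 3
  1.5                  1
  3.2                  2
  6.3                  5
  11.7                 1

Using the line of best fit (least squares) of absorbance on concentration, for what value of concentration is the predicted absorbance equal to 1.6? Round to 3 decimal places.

n = 5, Σx = 34, Σy = 12, Σxy = 85, Σx² = 316.76
Sxx = Σx² − (Σx)²/n = 316.76 − 231.2 = 85.56
Sxy = Σxy − (Σx)(Σy)/n = 85 − 81.6 = 3.4
b = Sxy/Sxx = 3.4/85.56 = 0.039738
a = ȳ − b·x̄ = 2.4 − 0.039738·6.8 = 2.129780
Set a + b·x = 1.6: x = (1.6 − 2.129780) / 0.039738 = -13.331765

-13.332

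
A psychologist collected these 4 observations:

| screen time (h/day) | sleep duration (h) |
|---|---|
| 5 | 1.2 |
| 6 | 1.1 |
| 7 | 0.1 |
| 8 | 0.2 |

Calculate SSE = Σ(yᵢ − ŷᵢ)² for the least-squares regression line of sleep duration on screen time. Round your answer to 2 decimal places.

0.21

n = 4, Σx = 26, Σy = 2.6, Σxy = 14.9, Σx² = 174, Σy² = 2.7
Sxx = Σx² − (Σx)²/n = 174 − 169 = 5
Sxy = Σxy − (Σx)(Σy)/n = 14.9 − 16.9 = -2
Syy = Σy² − (Σy)²/n = 2.7 − 1.69 = 1.01
b = Sxy/Sxx = -2/5 = -0.4
SSE = Syy − b·Sxy = 1.01 − (-0.4)·(-2) = 0.21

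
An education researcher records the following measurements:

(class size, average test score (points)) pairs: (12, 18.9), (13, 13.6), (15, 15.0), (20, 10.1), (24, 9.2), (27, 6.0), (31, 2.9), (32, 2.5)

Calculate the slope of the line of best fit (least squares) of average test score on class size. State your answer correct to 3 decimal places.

-0.716

n = 8, Σx = 174, Σy = 78.2, Σxy = 1383.3, Σx² = 4228
Sxx = Σx² − (Σx)²/n = 4228 − 3784.5 = 443.5
Sxy = Σxy − (Σx)(Σy)/n = 1383.3 − 1700.85 = -317.55
b = Sxy/Sxx = -317.55/443.5 = -0.716009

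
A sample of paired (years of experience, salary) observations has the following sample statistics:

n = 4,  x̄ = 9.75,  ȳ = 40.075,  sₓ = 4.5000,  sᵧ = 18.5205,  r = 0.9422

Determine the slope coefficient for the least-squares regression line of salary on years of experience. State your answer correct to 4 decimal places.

b = r · sᵧ/sₓ = 0.9422 · 18.5205/4.5 = 3.877781

3.8778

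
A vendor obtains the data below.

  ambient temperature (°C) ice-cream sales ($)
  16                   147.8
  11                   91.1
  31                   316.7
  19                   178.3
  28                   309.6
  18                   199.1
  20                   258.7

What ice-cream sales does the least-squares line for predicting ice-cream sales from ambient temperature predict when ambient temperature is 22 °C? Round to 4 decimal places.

232.7836

n = 7, Σx = 143, Σy = 1501.3, Σxy = 33998.9, Σx² = 3207
Sxx = Σx² − (Σx)²/n = 3207 − 2921.285714 = 285.714286
Sxy = Σxy − (Σx)(Σy)/n = 33998.9 − 30669.414286 = 3329.485714
b = Sxy/Sxx = 3329.485714/285.714286 = 11.6532
a = ȳ − b·x̄ = 214.471429 − 11.6532·20.428571 = -23.5868
ŷ(22) = a + b·22 = -23.5868 + 11.6532·22 = 232.7836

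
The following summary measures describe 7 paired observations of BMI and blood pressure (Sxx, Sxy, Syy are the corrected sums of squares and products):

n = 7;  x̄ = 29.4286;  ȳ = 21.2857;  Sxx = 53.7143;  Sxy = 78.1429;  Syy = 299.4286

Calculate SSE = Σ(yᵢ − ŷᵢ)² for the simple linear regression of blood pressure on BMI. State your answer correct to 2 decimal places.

185.75

b = Sxy/Sxx = 78.1429/53.7143 = 1.454788
SSE = Syy − b·Sxy = 299.4286 − 1.454788·78.1429 = 185.747275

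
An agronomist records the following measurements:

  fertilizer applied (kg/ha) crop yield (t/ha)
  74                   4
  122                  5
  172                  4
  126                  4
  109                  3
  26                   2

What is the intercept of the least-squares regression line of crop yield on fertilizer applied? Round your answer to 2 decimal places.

n = 6, Σx = 629, Σy = 22, Σxy = 2477, Σx² = 78377
Sxx = Σx² − (Σx)²/n = 78377 − 65940.166667 = 12436.833333
Sxy = Σxy − (Σx)(Σy)/n = 2477 − 2306.333333 = 170.666667
b = Sxy/Sxx = 170.666667/12436.833333 = 0.013723
a = ȳ − b·x̄ = 3.666667 − 0.013723·104.833333 = 2.228073

2.23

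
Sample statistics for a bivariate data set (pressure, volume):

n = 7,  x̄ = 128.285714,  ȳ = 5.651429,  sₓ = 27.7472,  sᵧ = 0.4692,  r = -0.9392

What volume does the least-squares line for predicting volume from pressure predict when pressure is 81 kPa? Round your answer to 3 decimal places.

b = r · sᵧ/sₓ = -0.9392 · 0.4692/27.7472 = -0.015882
a = ȳ − b·x̄ = 5.651429 − (-0.015882)·128.285714 = 7.688824
ŷ(81) = a + b·81 = 7.688824 + (-0.015882)·81 = 6.402406

6.402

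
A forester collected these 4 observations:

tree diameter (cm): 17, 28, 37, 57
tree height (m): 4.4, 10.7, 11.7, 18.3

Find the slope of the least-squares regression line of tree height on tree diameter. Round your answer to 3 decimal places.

n = 4, Σx = 139, Σy = 45.1, Σxy = 1850.4, Σx² = 5691
Sxx = Σx² − (Σx)²/n = 5691 − 4830.25 = 860.75
Sxy = Σxy − (Σx)(Σy)/n = 1850.4 − 1567.225 = 283.175
b = Sxy/Sxx = 283.175/860.75 = 0.328986

0.329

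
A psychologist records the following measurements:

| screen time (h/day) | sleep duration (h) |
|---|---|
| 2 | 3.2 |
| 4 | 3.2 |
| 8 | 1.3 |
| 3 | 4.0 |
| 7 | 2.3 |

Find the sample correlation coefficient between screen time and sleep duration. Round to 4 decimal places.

-0.8891

n = 5, Σx = 24, Σy = 14, Σxy = 57.7, Σx² = 142, Σy² = 43.46
Sxx = Σx² − (Σx)²/n = 142 − 115.2 = 26.8
Sxy = Σxy − (Σx)(Σy)/n = 57.7 − 67.2 = -9.5
Syy = Σy² − (Σy)²/n = 43.46 − 39.2 = 4.26
r = Sxy/√(Sxx·Syy) = -9.5/√(114.168) = -9.5/10.684943 = -0.889102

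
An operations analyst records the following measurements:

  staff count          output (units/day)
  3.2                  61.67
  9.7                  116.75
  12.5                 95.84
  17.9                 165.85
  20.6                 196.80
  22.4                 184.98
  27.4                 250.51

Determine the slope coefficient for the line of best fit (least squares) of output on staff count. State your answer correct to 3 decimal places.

7.637

n = 7, Σx = 113.7, Σy = 1072.4, Σxy = 20558.14, Σx² = 2257.87
Sxx = Σx² − (Σx)²/n = 2257.87 − 1846.812857 = 411.057143
Sxy = Σxy − (Σx)(Σy)/n = 20558.14 − 17418.84 = 3139.3
b = Sxy/Sxx = 3139.3/411.057143 = 7.637138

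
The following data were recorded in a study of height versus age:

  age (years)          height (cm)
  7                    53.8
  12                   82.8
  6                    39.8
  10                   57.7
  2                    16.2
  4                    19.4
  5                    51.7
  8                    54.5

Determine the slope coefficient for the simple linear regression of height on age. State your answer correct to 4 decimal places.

n = 8, Σx = 54, Σy = 375.9, Σxy = 2990.5, Σx² = 438
Sxx = Σx² − (Σx)²/n = 438 − 364.5 = 73.5
Sxy = Σxy − (Σx)(Σy)/n = 2990.5 − 2537.325 = 453.175
b = Sxy/Sxx = 453.175/73.5 = 6.165646

6.1656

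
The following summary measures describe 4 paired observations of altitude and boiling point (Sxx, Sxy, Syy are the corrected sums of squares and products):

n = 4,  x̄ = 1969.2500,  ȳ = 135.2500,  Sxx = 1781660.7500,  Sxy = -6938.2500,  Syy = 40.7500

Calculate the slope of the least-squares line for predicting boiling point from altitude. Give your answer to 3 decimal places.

-0.004

b = Sxy/Sxx = -6938.25/1781660.75 = -0.003894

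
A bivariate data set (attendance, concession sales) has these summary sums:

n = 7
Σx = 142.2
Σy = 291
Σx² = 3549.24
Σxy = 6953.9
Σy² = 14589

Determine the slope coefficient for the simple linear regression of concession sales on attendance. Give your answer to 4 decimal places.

Sxx = Σx² − (Σx)²/n = 3549.24 − 2888.691429 = 660.548571
Sxy = Σxy − (Σx)(Σy)/n = 6953.9 − 5911.457143 = 1042.442857
b = Sxy/Sxx = 1042.442857/660.548571 = 1.578147

1.5781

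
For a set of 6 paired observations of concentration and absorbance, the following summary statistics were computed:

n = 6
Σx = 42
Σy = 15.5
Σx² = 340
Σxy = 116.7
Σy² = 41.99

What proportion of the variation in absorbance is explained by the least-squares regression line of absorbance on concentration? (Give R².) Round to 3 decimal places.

0.750

Sxx = Σx² − (Σx)²/n = 340 − 294 = 46
Sxy = Σxy − (Σx)(Σy)/n = 116.7 − 108.5 = 8.2
Syy = Σy² − (Σy)²/n = 41.99 − 40.041667 = 1.948333
R² = Sxy²/(Sxx·Syy) = (8.2)²/(46·1.948333) = 0.750251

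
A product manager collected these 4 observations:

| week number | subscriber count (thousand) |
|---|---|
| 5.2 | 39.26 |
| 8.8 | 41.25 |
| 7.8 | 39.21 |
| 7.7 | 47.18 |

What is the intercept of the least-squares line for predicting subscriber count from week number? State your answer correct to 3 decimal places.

36.086

n = 4, Σx = 29.5, Σy = 166.9, Σxy = 1236.276, Σx² = 224.61
Sxx = Σx² − (Σx)²/n = 224.61 − 217.5625 = 7.0475
Sxy = Σxy − (Σx)(Σy)/n = 1236.276 − 1230.8875 = 5.3885
b = Sxy/Sxx = 5.3885/7.0475 = 0.764597
a = ȳ − b·x̄ = 41.725 − 0.764597·7.375 = 36.086094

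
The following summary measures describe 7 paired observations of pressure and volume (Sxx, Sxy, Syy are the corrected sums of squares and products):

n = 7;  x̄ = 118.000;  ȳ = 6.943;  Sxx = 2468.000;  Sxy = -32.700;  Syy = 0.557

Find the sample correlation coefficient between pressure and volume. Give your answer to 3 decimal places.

r = Sxy/√(Sxx·Syy) = -32.7/√(1374.676) = -32.7/37.076623 = -0.881957

-0.882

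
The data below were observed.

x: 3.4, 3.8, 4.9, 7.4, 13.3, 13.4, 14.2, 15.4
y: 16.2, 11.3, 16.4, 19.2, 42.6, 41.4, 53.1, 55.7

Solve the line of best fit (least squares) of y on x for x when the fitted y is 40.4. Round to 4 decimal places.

11.9069

n = 8, Σx = 75.8, Σy = 255.9, Σxy = 3053.6, Σx² = 900.02
Sxx = Σx² − (Σx)²/n = 900.02 − 718.205 = 181.815
Sxy = Σxy − (Σx)(Σy)/n = 3053.6 − 2424.6525 = 628.9475
b = Sxy/Sxx = 628.9475/181.815 = 3.459272
a = ȳ − b·x̄ = 31.9875 − 3.459272·9.475 = -0.789100
Set a + b·x = 40.4: x = (40.4 − (-0.789100)) / 3.459272 = 11.906870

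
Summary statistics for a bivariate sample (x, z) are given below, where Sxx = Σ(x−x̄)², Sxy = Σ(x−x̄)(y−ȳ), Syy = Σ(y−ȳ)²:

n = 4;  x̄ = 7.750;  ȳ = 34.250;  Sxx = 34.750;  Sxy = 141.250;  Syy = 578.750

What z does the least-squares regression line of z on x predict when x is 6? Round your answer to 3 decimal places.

b = Sxy/Sxx = 141.25/34.75 = 4.064748
a = ȳ − b·x̄ = 34.25 − 4.064748·7.75 = 2.748201
ŷ(6) = a + b·6 = 2.748201 + 4.064748·6 = 27.136691

27.137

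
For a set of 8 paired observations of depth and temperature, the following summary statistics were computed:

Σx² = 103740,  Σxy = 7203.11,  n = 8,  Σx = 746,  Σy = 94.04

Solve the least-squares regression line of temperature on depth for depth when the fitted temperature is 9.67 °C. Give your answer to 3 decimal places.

138.748

Sxx = Σx² − (Σx)²/n = 103740 − 69564.5 = 34175.5
Sxy = Σxy − (Σx)(Σy)/n = 7203.11 − 8769.23 = -1566.12
b = Sxy/Sxx = -1566.12/34175.5 = -0.045826
a = ȳ − b·x̄ = 11.755 − (-0.045826)·93.25 = 16.028257
Set a + b·x = 9.67: x = (9.67 − 16.028257) / (-0.045826) = 138.748377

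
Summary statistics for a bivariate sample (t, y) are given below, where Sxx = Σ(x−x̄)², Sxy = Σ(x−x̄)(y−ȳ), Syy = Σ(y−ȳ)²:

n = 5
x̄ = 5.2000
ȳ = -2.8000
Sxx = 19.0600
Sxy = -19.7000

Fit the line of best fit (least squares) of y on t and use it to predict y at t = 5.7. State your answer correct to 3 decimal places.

-3.317

b = Sxy/Sxx = -19.7/19.06 = -1.033578
a = ȳ − b·x̄ = -2.8 − (-1.033578)·5.2 = 2.574607
ŷ(5.7) = a + b·5.7 = 2.574607 + (-1.033578)·5.7 = -3.316789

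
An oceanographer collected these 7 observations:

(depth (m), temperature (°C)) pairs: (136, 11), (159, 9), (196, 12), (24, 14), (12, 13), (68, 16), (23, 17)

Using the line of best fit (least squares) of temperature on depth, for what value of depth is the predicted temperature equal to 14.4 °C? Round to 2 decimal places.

n = 7, Σx = 618, Σy = 92, Σxy = 7250, Σx² = 88066
Sxx = Σx² − (Σx)²/n = 88066 − 54560.571429 = 33505.428571
Sxy = Σxy − (Σx)(Σy)/n = 7250 − 8122.285714 = -872.285714
b = Sxy/Sxx = -872.285714/33505.428571 = -0.026034
a = ȳ − b·x̄ = 13.142857 − (-0.026034)·88.285714 = 15.441302
Set a + b·x = 14.4: x = (14.4 − 15.441302) / (-0.026034) = 39.997511

40.00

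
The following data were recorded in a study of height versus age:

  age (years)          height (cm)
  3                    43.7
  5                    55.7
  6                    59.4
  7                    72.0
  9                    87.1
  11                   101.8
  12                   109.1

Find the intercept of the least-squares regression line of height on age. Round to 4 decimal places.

n = 7, Σx = 53, Σy = 528.8, Σxy = 4482.9, Σx² = 465
Sxx = Σx² − (Σx)²/n = 465 − 401.285714 = 63.714286
Sxy = Σxy − (Σx)(Σy)/n = 4482.9 − 4003.771429 = 479.128571
b = Sxy/Sxx = 479.128571/63.714286 = 7.519955
a = ȳ − b·x̄ = 75.542857 − 7.519955·7.571429 = 18.606054

18.6061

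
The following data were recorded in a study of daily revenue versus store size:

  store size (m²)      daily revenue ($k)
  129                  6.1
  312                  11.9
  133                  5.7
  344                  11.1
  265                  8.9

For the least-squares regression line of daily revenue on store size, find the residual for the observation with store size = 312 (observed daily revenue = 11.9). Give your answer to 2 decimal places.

1.11

n = 5, Σx = 1183, Σy = 43.7, Σxy = 11434.7, Σx² = 320235
Sxx = Σx² − (Σx)²/n = 320235 − 279897.8 = 40337.2
Sxy = Σxy − (Σx)(Σy)/n = 11434.7 − 10339.42 = 1095.28
b = Sxy/Sxx = 1095.28/40337.2 = 0.027153
a = ȳ − b·x̄ = 8.74 − 0.027153·236.6 = 2.315577
ŷ(312) = 2.315577 + 0.027153·312 = 10.787344
residual = y − ŷ = 11.9 − 10.787344 = 1.112656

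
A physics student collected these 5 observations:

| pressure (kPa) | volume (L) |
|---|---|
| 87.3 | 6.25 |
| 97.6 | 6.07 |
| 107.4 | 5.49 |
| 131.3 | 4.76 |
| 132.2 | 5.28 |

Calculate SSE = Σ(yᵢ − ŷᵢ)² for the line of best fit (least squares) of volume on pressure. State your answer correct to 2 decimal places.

n = 5, Σx = 555.8, Σy = 27.85, Σxy = 3050.687, Σx² = 63398.34, Σy² = 156.5835
Sxx = Σx² − (Σx)²/n = 63398.34 − 61782.728 = 1615.612
Sxy = Σxy − (Σx)(Σy)/n = 3050.687 − 3095.806 = -45.119
Syy = Σy² − (Σy)²/n = 156.5835 − 155.1245 = 1.459
b = Sxy/Sxx = -45.119/1615.612 = -0.027927
SSE = Syy − b·Sxy = 1.459 − (-0.027927)·(-45.119) = 0.198967

0.20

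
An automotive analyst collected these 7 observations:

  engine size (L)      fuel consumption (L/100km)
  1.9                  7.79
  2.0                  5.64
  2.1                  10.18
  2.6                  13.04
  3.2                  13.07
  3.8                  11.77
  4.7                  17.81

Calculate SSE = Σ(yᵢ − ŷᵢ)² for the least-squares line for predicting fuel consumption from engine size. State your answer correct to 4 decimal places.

n = 7, Σx = 20.3, Σy = 79.3, Σxy = 251.62, Σx² = 65.55, Σy² = 992.7216
Sxx = Σx² − (Σx)²/n = 65.55 − 58.87 = 6.68
Sxy = Σxy − (Σx)(Σy)/n = 251.62 − 229.97 = 21.65
Syy = Σy² − (Σy)²/n = 992.7216 − 898.355714 = 94.365886
b = Sxy/Sxx = 21.65/6.68 = 3.241018
SSE = Syy − b·Sxy = 94.365886 − 3.241018·21.65 = 24.197847

24.1978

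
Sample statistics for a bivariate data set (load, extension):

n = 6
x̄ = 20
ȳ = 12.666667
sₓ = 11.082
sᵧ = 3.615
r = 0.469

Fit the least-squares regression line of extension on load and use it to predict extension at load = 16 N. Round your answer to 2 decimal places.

b = r · sᵧ/sₓ = 0.469 · 3.615/11.082 = 0.152990
a = ȳ − b·x̄ = 12.666667 − 0.152990·20 = 9.606867
ŷ(16) = a + b·16 = 9.606867 + 0.152990·16 = 12.054707

12.05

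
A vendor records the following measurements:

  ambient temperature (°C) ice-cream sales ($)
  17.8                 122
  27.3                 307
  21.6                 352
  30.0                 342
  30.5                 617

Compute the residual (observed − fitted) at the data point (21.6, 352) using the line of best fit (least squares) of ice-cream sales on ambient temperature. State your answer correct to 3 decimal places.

96.706

n = 5, Σx = 127.2, Σy = 1740, Σxy = 47234.4, Σx² = 3358.94
Sxx = Σx² − (Σx)²/n = 3358.94 − 3235.968 = 122.972
Sxy = Σxy − (Σx)(Σy)/n = 47234.4 − 44265.6 = 2968.8
b = Sxy/Sxx = 2968.8/122.972 = 24.142081
a = ȳ − b·x̄ = 348 − 24.142081·25.44 = -266.174544
ŷ(21.6) = -266.174544 + 24.142081·21.6 = 255.294408
residual = y − ŷ = 352 − 255.294408 = 96.705592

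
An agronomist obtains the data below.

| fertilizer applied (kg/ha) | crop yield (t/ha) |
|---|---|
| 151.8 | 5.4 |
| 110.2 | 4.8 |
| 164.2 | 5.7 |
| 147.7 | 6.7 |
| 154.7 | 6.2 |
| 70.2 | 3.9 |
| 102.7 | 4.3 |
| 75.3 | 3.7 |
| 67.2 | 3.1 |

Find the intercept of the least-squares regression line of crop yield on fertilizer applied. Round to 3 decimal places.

1.561

n = 9, Σx = 1044, Σy = 43.8, Σxy = 5435.67, Σx² = 133557.56
Sxx = Σx² − (Σx)²/n = 133557.56 − 121104 = 12453.56
Sxy = Σxy − (Σx)(Σy)/n = 5435.67 − 5080.8 = 354.87
b = Sxy/Sxx = 354.87/12453.56 = 0.028495
a = ȳ − b·x̄ = 4.866667 − 0.028495·116 = 1.561193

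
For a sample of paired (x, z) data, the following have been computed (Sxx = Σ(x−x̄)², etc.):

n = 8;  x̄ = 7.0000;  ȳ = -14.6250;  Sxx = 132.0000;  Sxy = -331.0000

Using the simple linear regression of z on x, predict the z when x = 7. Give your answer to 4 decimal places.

-14.6250

b = Sxy/Sxx = -331/132 = -2.507576
a = ȳ − b·x̄ = -14.625 − (-2.507576)·7 = 2.928030
ŷ(7) = a + b·7 = 2.928030 + (-2.507576)·7 = -14.625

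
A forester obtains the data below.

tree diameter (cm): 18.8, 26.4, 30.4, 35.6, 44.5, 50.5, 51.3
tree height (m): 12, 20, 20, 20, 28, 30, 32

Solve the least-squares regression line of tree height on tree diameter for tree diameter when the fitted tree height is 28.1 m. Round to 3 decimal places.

45.721

n = 7, Σx = 257.5, Σy = 162, Σxy = 6476.2, Σx² = 10404.11
Sxx = Σx² − (Σx)²/n = 10404.11 − 9472.321429 = 931.788571
Sxy = Σxy − (Σx)(Σy)/n = 6476.2 − 5959.285714 = 516.914286
b = Sxy/Sxx = 516.914286/931.788571 = 0.554755
a = ȳ − b·x̄ = 23.142857 − 0.554755·36.785714 = 2.735802
Set a + b·x = 28.1: x = (28.1 − 2.735802) / 0.554755 = 45.721449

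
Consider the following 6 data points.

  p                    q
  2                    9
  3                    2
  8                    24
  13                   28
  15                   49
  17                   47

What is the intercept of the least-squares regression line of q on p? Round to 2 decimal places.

n = 6, Σx = 58, Σy = 159, Σxy = 2114, Σx² = 760
Sxx = Σx² − (Σx)²/n = 760 − 560.666667 = 199.333333
Sxy = Σxy − (Σx)(Σy)/n = 2114 − 1537 = 577
b = Sxy/Sxx = 577/199.333333 = 2.894649
a = ȳ − b·x̄ = 26.5 − 2.894649·9.666667 = -1.481605

-1.48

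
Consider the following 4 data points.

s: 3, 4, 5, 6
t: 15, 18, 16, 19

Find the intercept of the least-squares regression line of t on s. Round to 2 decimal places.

n = 4, Σx = 18, Σy = 68, Σxy = 311, Σx² = 86
Sxx = Σx² − (Σx)²/n = 86 − 81 = 5
Sxy = Σxy − (Σx)(Σy)/n = 311 − 306 = 5
b = Sxy/Sxx = 5/5 = 1
a = ȳ − b·x̄ = 17 − 1·4.5 = 12.5

12.50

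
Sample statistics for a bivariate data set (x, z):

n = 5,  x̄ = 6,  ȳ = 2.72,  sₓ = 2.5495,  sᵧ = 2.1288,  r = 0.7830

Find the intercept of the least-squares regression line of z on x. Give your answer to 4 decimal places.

-1.2028

b = r · sᵧ/sₓ = 0.783 · 2.1288/2.5495 = 0.653795
a = ȳ − b·x̄ = 2.72 − 0.653795·6 = -1.202770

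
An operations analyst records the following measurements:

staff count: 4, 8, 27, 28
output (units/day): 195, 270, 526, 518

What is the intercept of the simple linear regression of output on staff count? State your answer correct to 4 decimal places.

n = 4, Σx = 67, Σy = 1509, Σxy = 31646, Σx² = 1593
Sxx = Σx² − (Σx)²/n = 1593 − 1122.25 = 470.75
Sxy = Σxy − (Σx)(Σy)/n = 31646 − 25275.75 = 6370.25
b = Sxy/Sxx = 6370.25/470.75 = 13.532130
a = ȳ − b·x̄ = 377.25 − 13.532130·16.75 = 150.586830

150.5868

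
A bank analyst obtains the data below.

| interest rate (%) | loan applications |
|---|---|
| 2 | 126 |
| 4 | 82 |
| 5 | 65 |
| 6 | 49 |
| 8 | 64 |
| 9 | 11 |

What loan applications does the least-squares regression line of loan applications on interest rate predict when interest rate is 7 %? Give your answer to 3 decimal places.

48.580

n = 6, Σx = 34, Σy = 397, Σxy = 1810, Σx² = 226
Sxx = Σx² − (Σx)²/n = 226 − 192.666667 = 33.333333
Sxy = Σxy − (Σx)(Σy)/n = 1810 − 2249.666667 = -439.666667
b = Sxy/Sxx = -439.666667/33.333333 = -13.19
a = ȳ − b·x̄ = 66.166667 − (-13.19)·5.666667 = 140.91
ŷ(7) = a + b·7 = 140.91 + (-13.19)·7 = 48.58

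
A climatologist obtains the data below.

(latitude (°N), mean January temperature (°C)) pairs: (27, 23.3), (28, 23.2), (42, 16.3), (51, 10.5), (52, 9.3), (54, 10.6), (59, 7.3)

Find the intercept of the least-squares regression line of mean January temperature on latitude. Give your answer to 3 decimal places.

n = 7, Σx = 313, Σy = 100.5, Σxy = 3985.5, Σx² = 14979
Sxx = Σx² − (Σx)²/n = 14979 − 13995.571429 = 983.428571
Sxy = Σxy − (Σx)(Σy)/n = 3985.5 − 4493.785714 = -508.285714
b = Sxy/Sxx = -508.285714/983.428571 = -0.516851
a = ȳ − b·x̄ = 14.357143 − (-0.516851)·44.714286 = 37.467751

37.468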